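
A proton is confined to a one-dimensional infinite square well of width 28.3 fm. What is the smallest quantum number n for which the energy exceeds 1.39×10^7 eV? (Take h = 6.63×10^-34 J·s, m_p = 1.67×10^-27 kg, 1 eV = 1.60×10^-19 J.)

n = 8

E_1 = h²/(8m_pL²) = 4.108×10^-14 J = 2.568×10^5 eV.
Need n² > 1.39×10^7/2.568×10^5 = 54.13, i.e. n > 7.357.
The smallest integer satisfying this is n = 8.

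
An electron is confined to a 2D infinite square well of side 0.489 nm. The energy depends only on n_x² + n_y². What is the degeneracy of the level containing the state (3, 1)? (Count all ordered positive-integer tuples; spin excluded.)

degeneracy = 2

The level has n_x² + n_y² = 10. The ordered positive-integer solutions are (1, 3), (3, 1).
That gives 2 states.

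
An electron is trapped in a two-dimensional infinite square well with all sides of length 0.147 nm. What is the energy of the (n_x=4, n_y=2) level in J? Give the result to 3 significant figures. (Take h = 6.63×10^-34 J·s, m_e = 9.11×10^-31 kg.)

E = 5.58×10^-17 J

For a 2D rectangular well E = (h²/8m_e)·Σ n_i²/L_i² = (6.63×10^-34)²/(8·9.11×10^-31) · [4²/(0.147 nm)² + 2²/(0.147 nm)²].
Evaluating gives E = 5.58×10^-17 J.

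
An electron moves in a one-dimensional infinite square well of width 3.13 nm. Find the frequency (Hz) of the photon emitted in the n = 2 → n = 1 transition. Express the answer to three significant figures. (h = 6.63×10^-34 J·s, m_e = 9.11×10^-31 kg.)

f = 2.79×10^13 Hz

E_1 = h²/(8m_eL²) = 6.156×10^-21 J and ΔE = (2² − 1²)E_1 = 1.847×10^-20 J.
f = ΔE/h = 1.847×10^-20/6.63×10^-34 = 2.79×10^13 Hz.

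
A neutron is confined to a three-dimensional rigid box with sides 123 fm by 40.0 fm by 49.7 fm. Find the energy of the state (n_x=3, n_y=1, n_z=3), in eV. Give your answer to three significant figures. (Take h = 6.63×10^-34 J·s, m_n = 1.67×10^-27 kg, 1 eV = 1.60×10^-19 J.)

E = 1.00×10^6 eV

For a 3D rectangular well E = (h²/8m_n)·Σ n_i²/L_i² = (6.63×10^-34)²/(8·1.67×10^-27) · [3²/(123 fm)² + 1²/(40.0 fm)² + 3²/(49.7 fm)²].
Evaluating gives E = 1.600×10^-13 J = 1.00×10^6 eV.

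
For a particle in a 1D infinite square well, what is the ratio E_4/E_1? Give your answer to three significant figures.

E_n ∝ n², so E_4/E_1 = 4²/1² = 16/1 = 16.0.

16.0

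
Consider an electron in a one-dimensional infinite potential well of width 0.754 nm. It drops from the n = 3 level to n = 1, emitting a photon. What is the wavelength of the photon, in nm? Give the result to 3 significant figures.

E_1 = h²/(8m_eL²) = 1.060×10^-19 J, so ΔE = (3² − 1²)E_1 = 8.480×10^-19 J.
λ = hc/ΔE = (6.626×10^-34·2.998×10^8)/8.480×10^-19 = 2.34×10^-7 m = 234 nm.

λ = 234 nm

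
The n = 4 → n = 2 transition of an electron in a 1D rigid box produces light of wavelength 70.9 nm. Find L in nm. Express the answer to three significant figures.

L = 0.508 nm

The photon carries ΔE = hc/λ = 6.626×10^-34·2.998×10^8/7.09×10^-8 m = 2.802×10^-18 J.
Since ΔE = (4² − 2²)E_1, E_1 = 2.335×10^-19 J, and L = h/√(8m_eE_1) = 5.08×10^-10 m = 0.508 nm.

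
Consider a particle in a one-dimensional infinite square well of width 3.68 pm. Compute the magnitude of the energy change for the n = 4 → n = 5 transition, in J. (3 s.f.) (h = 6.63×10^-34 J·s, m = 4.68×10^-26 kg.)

E_1 = h²/(8mL²) = 8.670×10^-20 J.
|ΔE| = |4² − 5²|·E_1 = 9·8.670×10^-20 J = 7.80×10^-19 J.

|ΔE| = 7.80×10^-19 J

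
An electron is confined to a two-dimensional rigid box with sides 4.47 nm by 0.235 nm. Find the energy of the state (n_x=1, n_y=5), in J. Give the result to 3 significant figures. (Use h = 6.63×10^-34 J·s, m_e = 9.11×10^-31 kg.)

E = 2.73×10^-17 J

For a 2D rectangular well E = (h²/8m_e)·Σ n_i²/L_i² = (6.63×10^-34)²/(8·9.11×10^-31) · [1²/(4.47 nm)² + 5²/(0.235 nm)²].
Evaluating gives E = 2.73×10^-17 J.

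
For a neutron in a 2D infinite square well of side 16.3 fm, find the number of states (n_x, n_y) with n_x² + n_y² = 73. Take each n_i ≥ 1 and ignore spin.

degeneracy = 2

The level has n_x² + n_y² = 73. The ordered positive-integer solutions are (3, 8), (8, 3).
That gives 2 states.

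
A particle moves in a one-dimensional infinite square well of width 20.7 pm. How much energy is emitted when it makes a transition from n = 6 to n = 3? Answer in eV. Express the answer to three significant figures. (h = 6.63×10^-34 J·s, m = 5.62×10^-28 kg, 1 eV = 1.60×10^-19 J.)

E_1 = h²/(8mL²) = 2.282×10^-19 J.
|ΔE| = |6² − 3²|·E_1 = 27·2.282×10^-19 J = 6.161×10^-18 J = 38.5 eV.

|ΔE| = 38.5 eV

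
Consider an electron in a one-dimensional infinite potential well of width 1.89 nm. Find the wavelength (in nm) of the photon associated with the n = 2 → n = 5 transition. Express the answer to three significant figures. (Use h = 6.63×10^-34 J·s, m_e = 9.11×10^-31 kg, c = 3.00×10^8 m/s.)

E_1 = h²/(8m_eL²) = 1.688×10^-20 J, so ΔE = (5² − 2²)E_1 = 3.545×10^-19 J.
λ = hc/ΔE = (6.63×10^-34·3.00×10^8)/3.545×10^-19 = 5.61×10^-7 m = 561 nm.

λ = 561 nm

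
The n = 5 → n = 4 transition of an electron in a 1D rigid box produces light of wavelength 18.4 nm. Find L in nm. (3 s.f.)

L = 0.224 nm

The photon carries ΔE = hc/λ = 6.626×10^-34·2.998×10^8/1.84×10^-8 m = 1.080×10^-17 J.
Since ΔE = (5² − 4²)E_1, E_1 = 1.200×10^-18 J, and L = h/√(8m_eE_1) = 2.24×10^-10 m = 0.224 nm.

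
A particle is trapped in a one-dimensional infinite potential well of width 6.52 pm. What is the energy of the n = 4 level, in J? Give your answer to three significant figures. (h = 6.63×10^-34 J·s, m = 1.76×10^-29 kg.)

For an infinite well E_n = n²h²/(8mL²), so E_1 = h²/(8mL²) = (6.63×10^-34)²/(8·1.76×10^-29·(6.52×10^-12 m)²) = 7.344×10^-17 J.
Then E_4 = 4²·E_1 = 16·7.344×10^-17 J = 1.18×10^-15 J.

E_4 = 1.18×10^-15 J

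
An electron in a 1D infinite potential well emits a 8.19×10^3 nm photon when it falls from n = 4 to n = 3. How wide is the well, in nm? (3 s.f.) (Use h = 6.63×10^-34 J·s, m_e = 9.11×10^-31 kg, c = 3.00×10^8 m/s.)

The photon carries ΔE = hc/λ = 6.63×10^-34·3.00×10^8/8.19×10^-6 m = 2.429×10^-20 J.
Since ΔE = (4² − 3²)E_1, E_1 = 3.470×10^-21 J, and L = h/√(8m_eE_1) = 4.17×10^-9 m = 4.17 nm.

L = 4.17 nm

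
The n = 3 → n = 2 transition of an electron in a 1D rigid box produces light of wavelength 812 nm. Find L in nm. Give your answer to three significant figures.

The photon carries ΔE = hc/λ = 6.626×10^-34·2.998×10^8/8.12×10^-7 m = 2.446×10^-19 J.
Since ΔE = (3² − 2²)E_1, E_1 = 4.892×10^-20 J, and L = h/√(8m_eE_1) = 1.11×10^-9 m = 1.11 nm.

L = 1.11 nm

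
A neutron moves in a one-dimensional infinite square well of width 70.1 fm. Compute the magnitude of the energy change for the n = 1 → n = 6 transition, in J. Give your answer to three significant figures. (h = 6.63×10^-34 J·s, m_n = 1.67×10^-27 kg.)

E_1 = h²/(8m_nL²) = 6.696×10^-15 J.
|ΔE| = |1² − 6²|·E_1 = 35·6.696×10^-15 J = 2.34×10^-13 J.

|ΔE| = 2.34×10^-13 J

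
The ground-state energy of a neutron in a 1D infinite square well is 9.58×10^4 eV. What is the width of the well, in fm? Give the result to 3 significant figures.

From E_n = n²h²/(8m_nL²), L = n·h/√(8m_nE_n).
E_1 = 9.58×10^4 eV = 1.535×10^-14 J, so L = 1·6.626×10^-34/√(8·1.675×10^-27·1.535×10^-14) = 4.62×10^-14 m = 46.2 fm.

L = 46.2 fm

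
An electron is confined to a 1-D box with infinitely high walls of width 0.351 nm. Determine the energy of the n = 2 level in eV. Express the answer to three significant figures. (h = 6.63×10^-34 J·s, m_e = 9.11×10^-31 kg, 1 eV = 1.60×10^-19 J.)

E_2 = 12.2 eV

For an infinite well E_n = n²h²/(8m_eL²), so E_1 = h²/(8m_eL²) = (6.63×10^-34)²/(8·9.11×10^-31·(3.51×10^-10 m)²) = 4.896×10^-19 J.
Then E_2 = 2²·E_1 = 4·4.896×10^-19 J = 1.958×10^-18 J.
Converting, E_2 = 1.958×10^-18 J / (1.60×10^-19 J/eV) = 12.2 eV.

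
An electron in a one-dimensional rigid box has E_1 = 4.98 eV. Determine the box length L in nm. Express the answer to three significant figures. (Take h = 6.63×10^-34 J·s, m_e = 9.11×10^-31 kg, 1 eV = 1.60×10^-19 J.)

From E_n = n²h²/(8m_eL²), L = n·h/√(8m_eE_n).
E_1 = 4.98 eV = 7.968×10^-19 J, so L = 1·6.63×10^-34/√(8·9.11×10^-31·7.968×10^-19) = 2.75×10^-10 m = 0.275 nm.

L = 0.275 nm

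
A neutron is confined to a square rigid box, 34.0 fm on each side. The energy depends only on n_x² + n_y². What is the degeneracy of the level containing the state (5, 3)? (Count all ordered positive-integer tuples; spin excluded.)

degeneracy = 2

The level has n_x² + n_y² = 34. The ordered positive-integer solutions are (3, 5), (5, 3).
That gives 2 states.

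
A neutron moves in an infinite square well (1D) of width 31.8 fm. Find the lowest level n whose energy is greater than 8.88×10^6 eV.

E_1 = h²/(8m_nL²) = 3.240×10^-14 J = 2.022×10^5 eV.
Need n² > 8.88×10^6/2.022×10^5 = 43.92, i.e. n > 6.627.
The smallest integer satisfying this is n = 7.

n = 7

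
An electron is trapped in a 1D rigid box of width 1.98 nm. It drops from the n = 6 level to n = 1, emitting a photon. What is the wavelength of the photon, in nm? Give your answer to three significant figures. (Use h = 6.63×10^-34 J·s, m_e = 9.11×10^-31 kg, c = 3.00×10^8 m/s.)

E_1 = h²/(8m_eL²) = 1.538×10^-20 J, so ΔE = (6² − 1²)E_1 = 5.383×10^-19 J.
λ = hc/ΔE = (6.63×10^-34·3.00×10^8)/5.383×10^-19 = 3.69×10^-7 m = 369 nm.

λ = 369 nm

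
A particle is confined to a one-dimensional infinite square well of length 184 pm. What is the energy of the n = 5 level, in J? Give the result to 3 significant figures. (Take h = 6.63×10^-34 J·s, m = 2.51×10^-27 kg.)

For an infinite well E_n = n²h²/(8mL²), so E_1 = h²/(8mL²) = (6.63×10^-34)²/(8·2.51×10^-27·(1.84×10^-10 m)²) = 6.466×10^-22 J.
Then E_5 = 5²·E_1 = 25·6.466×10^-22 J = 1.62×10^-20 J.

E_5 = 1.62×10^-20 J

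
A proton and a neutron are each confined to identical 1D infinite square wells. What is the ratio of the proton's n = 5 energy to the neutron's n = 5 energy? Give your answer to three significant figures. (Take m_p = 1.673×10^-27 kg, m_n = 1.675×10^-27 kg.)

1.00

E_n ∝ 1/m at fixed n and L, so the ratio is m_n/m_p = 1.675×10^-27/1.673×10^-27 = 1.00.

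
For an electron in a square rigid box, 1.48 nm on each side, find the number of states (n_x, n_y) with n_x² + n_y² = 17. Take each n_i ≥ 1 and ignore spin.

The level has n_x² + n_y² = 17. The ordered positive-integer solutions are (1, 4), (4, 1).
That gives 2 states.

degeneracy = 2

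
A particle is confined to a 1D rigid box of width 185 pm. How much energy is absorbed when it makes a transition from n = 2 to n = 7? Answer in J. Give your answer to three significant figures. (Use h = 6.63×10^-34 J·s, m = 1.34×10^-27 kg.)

E_1 = h²/(8mL²) = 1.198×10^-21 J.
|ΔE| = |2² − 7²|·E_1 = 45·1.198×10^-21 J = 5.39×10^-20 J.

|ΔE| = 5.39×10^-20 J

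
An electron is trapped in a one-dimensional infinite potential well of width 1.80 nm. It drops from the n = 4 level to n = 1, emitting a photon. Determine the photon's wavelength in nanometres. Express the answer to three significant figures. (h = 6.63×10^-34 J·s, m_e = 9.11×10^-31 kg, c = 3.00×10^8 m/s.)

E_1 = h²/(8m_eL²) = 1.862×10^-20 J, so ΔE = (4² − 1²)E_1 = 2.793×10^-19 J.
λ = hc/ΔE = (6.63×10^-34·3.00×10^8)/2.793×10^-19 = 7.12×10^-7 m = 712 nm.

λ = 712 nm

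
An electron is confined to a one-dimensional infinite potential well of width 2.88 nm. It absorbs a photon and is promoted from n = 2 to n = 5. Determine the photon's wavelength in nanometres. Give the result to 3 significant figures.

E_1 = h²/(8m_eL²) = 7.264×10^-21 J, so ΔE = (5² − 2²)E_1 = 1.525×10^-19 J.
λ = hc/ΔE = (6.626×10^-34·2.998×10^8)/1.525×10^-19 = 1.30×10^-6 m = 1.30×10^3 nm.

λ = 1.30×10^3 nm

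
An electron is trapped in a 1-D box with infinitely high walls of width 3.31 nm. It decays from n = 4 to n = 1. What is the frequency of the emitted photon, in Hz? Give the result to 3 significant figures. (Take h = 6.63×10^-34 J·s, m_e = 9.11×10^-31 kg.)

E_1 = h²/(8m_eL²) = 5.505×10^-21 J and ΔE = (4² − 1²)E_1 = 8.257×10^-20 J.
f = ΔE/h = 8.257×10^-20/6.63×10^-34 = 1.25×10^14 Hz.

f = 1.25×10^14 Hz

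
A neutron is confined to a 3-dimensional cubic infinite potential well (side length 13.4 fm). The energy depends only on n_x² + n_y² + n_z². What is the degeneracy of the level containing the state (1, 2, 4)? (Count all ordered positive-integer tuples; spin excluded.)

degeneracy = 6

The level has n_x² + n_y² + n_z² = 21. The ordered positive-integer solutions are (1, 2, 4), (1, 4, 2), (2, 1, 4), (2, 4, 1), (4, 1, 2), (4, 2, 1).
That gives 6 states.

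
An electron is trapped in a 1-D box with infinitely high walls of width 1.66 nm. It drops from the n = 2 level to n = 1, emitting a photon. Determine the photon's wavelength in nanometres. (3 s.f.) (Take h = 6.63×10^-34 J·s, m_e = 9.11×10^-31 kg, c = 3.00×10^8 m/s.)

λ = 3.03×10^3 nm

E_1 = h²/(8m_eL²) = 2.189×10^-20 J, so ΔE = (2² − 1²)E_1 = 6.567×10^-20 J.
λ = hc/ΔE = (6.63×10^-34·3.00×10^8)/6.567×10^-20 = 3.03×10^-6 m = 3.03×10^3 nm.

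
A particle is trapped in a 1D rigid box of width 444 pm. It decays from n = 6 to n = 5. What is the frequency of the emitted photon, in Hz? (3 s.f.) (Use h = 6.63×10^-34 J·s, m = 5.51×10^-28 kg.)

f = 8.39×10^12 Hz

E_1 = h²/(8mL²) = 5.058×10^-22 J and ΔE = (6² − 5²)E_1 = 5.564×10^-21 J.
f = ΔE/h = 5.564×10^-21/6.63×10^-34 = 8.39×10^12 Hz.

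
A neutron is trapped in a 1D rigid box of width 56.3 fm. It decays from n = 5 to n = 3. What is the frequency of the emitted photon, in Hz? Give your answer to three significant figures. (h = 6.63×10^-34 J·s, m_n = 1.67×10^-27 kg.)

E_1 = h²/(8m_nL²) = 1.038×10^-14 J and ΔE = (5² − 3²)E_1 = 1.661×10^-13 J.
f = ΔE/h = 1.661×10^-13/6.63×10^-34 = 2.51×10^20 Hz.

f = 2.51×10^20 Hz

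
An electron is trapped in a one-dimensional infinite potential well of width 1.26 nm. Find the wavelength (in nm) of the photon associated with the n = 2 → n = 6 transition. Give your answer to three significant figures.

λ = 164 nm

E_1 = h²/(8m_eL²) = 3.795×10^-20 J, so ΔE = (6² − 2²)E_1 = 1.214×10^-18 J.
λ = hc/ΔE = (6.626×10^-34·2.998×10^8)/1.214×10^-18 = 1.64×10^-7 m = 164 nm.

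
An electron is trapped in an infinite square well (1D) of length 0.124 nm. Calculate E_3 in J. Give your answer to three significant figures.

E_3 = 3.53×10^-17 J

For an infinite well E_n = n²h²/(8m_eL²), so E_1 = h²/(8m_eL²) = (6.626×10^-34)²/(8·9.109×10^-31·(1.24×10^-10 m)²) = 3.918×10^-18 J.
Then E_3 = 3²·E_1 = 9·3.918×10^-18 J = 3.53×10^-17 J.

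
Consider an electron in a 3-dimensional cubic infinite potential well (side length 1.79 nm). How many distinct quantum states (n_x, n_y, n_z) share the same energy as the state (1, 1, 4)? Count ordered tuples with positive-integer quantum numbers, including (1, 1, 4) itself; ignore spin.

The level has n_x² + n_y² + n_z² = 18. The ordered positive-integer solutions are (1, 1, 4), (1, 4, 1), (4, 1, 1).
That gives 3 states.

degeneracy = 3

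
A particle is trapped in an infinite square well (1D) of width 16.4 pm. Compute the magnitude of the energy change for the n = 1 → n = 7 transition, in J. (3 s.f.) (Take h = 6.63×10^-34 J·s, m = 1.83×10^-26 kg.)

E_1 = h²/(8mL²) = 1.116×10^-20 J.
|ΔE| = |1² − 7²|·E_1 = 48·1.116×10^-20 J = 5.36×10^-19 J.

|ΔE| = 5.36×10^-19 J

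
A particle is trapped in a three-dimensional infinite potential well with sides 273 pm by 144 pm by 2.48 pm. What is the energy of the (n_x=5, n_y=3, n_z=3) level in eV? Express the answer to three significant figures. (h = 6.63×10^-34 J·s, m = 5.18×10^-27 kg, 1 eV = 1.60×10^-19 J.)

E = 97.1 eV

For a 3D rectangular well E = (h²/8m)·Σ n_i²/L_i² = (6.63×10^-34)²/(8·5.18×10^-27) · [5²/(273 pm)² + 3²/(144 pm)² + 3²/(2.48 pm)²].
Evaluating gives E = 1.553×10^-17 J = 97.1 eV.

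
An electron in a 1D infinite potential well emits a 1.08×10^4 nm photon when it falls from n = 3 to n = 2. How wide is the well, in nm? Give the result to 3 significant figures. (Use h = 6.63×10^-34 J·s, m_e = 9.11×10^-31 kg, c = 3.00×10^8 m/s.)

The photon carries ΔE = hc/λ = 6.63×10^-34·3.00×10^8/1.08×10^-5 m = 1.842×10^-20 J.
Since ΔE = (3² − 2²)E_1, E_1 = 3.684×10^-21 J, and L = h/√(8m_eE_1) = 4.05×10^-9 m = 4.05 nm.

L = 4.05 nm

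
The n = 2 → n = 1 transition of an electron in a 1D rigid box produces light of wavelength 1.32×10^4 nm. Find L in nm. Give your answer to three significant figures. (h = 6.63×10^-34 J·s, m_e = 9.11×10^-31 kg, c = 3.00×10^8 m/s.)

The photon carries ΔE = hc/λ = 6.63×10^-34·3.00×10^8/1.32×10^-5 m = 1.507×10^-20 J.
Since ΔE = (2² − 1²)E_1, E_1 = 5.023×10^-21 J, and L = h/√(8m_eE_1) = 3.47×10^-9 m = 3.47 nm.

L = 3.47 nm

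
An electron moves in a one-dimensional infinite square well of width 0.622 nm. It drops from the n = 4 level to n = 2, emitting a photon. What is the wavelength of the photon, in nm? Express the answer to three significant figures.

E_1 = h²/(8m_eL²) = 1.557×10^-19 J, so ΔE = (4² − 2²)E_1 = 1.868×10^-18 J.
λ = hc/ΔE = (6.626×10^-34·2.998×10^8)/1.868×10^-18 = 1.06×10^-7 m = 106 nm.

λ = 106 nm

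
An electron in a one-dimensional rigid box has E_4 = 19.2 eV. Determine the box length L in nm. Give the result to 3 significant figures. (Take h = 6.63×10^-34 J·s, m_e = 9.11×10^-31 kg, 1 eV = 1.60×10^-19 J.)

L = 0.560 nm

From E_n = n²h²/(8m_eL²), L = n·h/√(8m_eE_n).
E_4 = 19.2 eV = 3.072×10^-18 J, so L = 4·6.63×10^-34/√(8·9.11×10^-31·3.072×10^-18) = 5.60×10^-10 m = 0.560 nm.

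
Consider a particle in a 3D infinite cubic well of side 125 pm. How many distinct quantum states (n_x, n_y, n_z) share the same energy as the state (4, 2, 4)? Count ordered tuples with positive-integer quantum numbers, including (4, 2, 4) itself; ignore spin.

degeneracy = 3

The level has n_x² + n_y² + n_z² = 36. The ordered positive-integer solutions are (2, 4, 4), (4, 2, 4), (4, 4, 2).
That gives 3 states.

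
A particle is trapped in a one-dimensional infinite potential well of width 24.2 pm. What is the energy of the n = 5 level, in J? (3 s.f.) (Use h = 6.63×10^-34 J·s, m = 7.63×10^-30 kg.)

E_5 = 3.07×10^-16 J

For an infinite well E_n = n²h²/(8mL²), so E_1 = h²/(8mL²) = (6.63×10^-34)²/(8·7.63×10^-30·(2.42×10^-11 m)²) = 1.230×10^-17 J.
Then E_5 = 5²·E_1 = 25·1.230×10^-17 J = 3.07×10^-16 J.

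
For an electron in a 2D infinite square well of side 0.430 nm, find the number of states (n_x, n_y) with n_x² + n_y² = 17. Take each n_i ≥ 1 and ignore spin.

degeneracy = 2

The level has n_x² + n_y² = 17. The ordered positive-integer solutions are (1, 4), (4, 1).
That gives 2 states.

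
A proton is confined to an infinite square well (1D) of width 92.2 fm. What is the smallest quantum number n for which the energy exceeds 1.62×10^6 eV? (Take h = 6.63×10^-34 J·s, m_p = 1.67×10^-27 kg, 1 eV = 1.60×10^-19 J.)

E_1 = h²/(8m_pL²) = 3.870×10^-15 J = 2.419×10^4 eV.
Need n² > 1.62×10^6/2.419×10^4 = 66.97, i.e. n > 8.184.
The smallest integer satisfying this is n = 9.

n = 9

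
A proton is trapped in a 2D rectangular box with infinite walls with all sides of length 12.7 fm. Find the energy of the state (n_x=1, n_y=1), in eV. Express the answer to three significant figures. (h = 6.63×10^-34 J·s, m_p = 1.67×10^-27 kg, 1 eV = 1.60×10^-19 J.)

E = 2.55×10^6 eV

For a 2D rectangular well E = (h²/8m_p)·Σ n_i²/L_i² = (6.63×10^-34)²/(8·1.67×10^-27) · [1²/(12.7 fm)² + 1²/(12.7 fm)²].
Evaluating gives E = 4.080×10^-13 J = 2.55×10^6 eV.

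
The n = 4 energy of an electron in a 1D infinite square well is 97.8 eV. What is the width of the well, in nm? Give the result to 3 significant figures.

From E_n = n²h²/(8m_eL²), L = n·h/√(8m_eE_n).
E_4 = 97.8 eV = 1.567×10^-17 J, so L = 4·6.626×10^-34/√(8·9.109×10^-31·1.567×10^-17) = 2.48×10^-10 m = 0.248 nm.

L = 0.248 nm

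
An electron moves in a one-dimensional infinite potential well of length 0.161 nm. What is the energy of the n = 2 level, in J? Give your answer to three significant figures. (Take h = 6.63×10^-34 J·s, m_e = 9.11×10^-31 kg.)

E_2 = 9.31×10^-18 J

For an infinite well E_n = n²h²/(8m_eL²), so E_1 = h²/(8m_eL²) = (6.63×10^-34)²/(8·9.11×10^-31·(1.61×10^-10 m)²) = 2.327×10^-18 J.
Then E_2 = 2²·E_1 = 4·2.327×10^-18 J = 9.31×10^-18 J.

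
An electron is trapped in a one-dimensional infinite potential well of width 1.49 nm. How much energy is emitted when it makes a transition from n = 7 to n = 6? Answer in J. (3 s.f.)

E_1 = h²/(8m_eL²) = 2.714×10^-20 J.
|ΔE| = |7² − 6²|·E_1 = 13·2.714×10^-20 J = 3.53×10^-19 J.

|ΔE| = 3.53×10^-19 J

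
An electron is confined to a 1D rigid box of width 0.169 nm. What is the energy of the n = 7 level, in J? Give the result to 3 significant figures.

For an infinite well E_n = n²h²/(8m_eL²), so E_1 = h²/(8m_eL²) = (6.626×10^-34)²/(8·9.109×10^-31·(1.69×10^-10 m)²) = 2.109×10^-18 J.
Then E_7 = 7²·E_1 = 49·2.109×10^-18 J = 1.03×10^-16 J.

E_7 = 1.03×10^-16 J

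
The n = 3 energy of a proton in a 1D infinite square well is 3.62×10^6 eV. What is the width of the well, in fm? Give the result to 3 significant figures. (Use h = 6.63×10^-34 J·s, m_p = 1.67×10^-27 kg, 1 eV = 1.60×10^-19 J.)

From E_n = n²h²/(8m_pL²), L = n·h/√(8m_pE_n).
E_3 = 3.62×10^6 eV = 5.792×10^-13 J, so L = 3·6.63×10^-34/√(8·1.67×10^-27·5.792×10^-13) = 2.26×10^-14 m = 22.6 fm.

L = 22.6 fm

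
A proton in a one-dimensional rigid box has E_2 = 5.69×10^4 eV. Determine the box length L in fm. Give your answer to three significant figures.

L = 120 fm

From E_n = n²h²/(8m_pL²), L = n·h/√(8m_pE_n).
E_2 = 5.69×10^4 eV = 9.115×10^-15 J, so L = 2·6.626×10^-34/√(8·1.673×10^-27·9.115×10^-15) = 1.20×10^-13 m = 120 fm.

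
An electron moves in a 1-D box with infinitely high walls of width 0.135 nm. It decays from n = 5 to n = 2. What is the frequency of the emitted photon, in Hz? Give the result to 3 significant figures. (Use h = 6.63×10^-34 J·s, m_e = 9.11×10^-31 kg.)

E_1 = h²/(8m_eL²) = 3.309×10^-18 J and ΔE = (5² − 2²)E_1 = 6.949×10^-17 J.
f = ΔE/h = 6.949×10^-17/6.63×10^-34 = 1.05×10^17 Hz.

f = 1.05×10^17 Hz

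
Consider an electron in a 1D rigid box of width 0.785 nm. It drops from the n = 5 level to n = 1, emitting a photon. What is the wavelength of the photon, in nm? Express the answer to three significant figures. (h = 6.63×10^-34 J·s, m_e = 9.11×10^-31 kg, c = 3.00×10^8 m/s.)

E_1 = h²/(8m_eL²) = 9.788×10^-20 J, so ΔE = (5² − 1²)E_1 = 2.349×10^-18 J.
λ = hc/ΔE = (6.63×10^-34·3.00×10^8)/2.349×10^-18 = 8.47×10^-8 m = 84.7 nm.

λ = 84.7 nm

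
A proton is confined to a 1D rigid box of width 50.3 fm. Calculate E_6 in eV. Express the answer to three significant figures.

E_6 = 2.91×10^6 eV

For an infinite well E_n = n²h²/(8m_pL²), so E_1 = h²/(8m_pL²) = (6.626×10^-34)²/(8·1.673×10^-27·(5.03×10^-14 m)²) = 1.297×10^-14 J.
Then E_6 = 6²·E_1 = 36·1.297×10^-14 J = 4.669×10^-13 J.
Converting, E_6 = 4.669×10^-13 J / (1.602×10^-19 J/eV) = 2.91×10^6 eV.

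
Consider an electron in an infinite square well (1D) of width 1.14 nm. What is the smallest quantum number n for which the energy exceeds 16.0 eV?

E_1 = h²/(8m_eL²) = 4.636×10^-20 J = 0.2894 eV.
Need n² > 16.0/0.2894 = 55.29, i.e. n > 7.436.
The smallest integer satisfying this is n = 8.

n = 8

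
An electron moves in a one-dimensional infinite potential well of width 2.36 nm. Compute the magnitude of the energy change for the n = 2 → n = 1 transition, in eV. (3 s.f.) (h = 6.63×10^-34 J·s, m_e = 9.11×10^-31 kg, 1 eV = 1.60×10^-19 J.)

|ΔE| = 0.203 eV

E_1 = h²/(8m_eL²) = 1.083×10^-20 J.
|ΔE| = |2² − 1²|·E_1 = 3·1.083×10^-20 J = 3.249×10^-20 J = 0.203 eV.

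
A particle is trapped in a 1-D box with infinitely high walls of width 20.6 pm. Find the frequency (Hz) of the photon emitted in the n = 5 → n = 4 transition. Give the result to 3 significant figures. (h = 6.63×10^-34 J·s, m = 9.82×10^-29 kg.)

E_1 = h²/(8mL²) = 1.319×10^-18 J and ΔE = (5² − 4²)E_1 = 1.187×10^-17 J.
f = ΔE/h = 1.187×10^-17/6.63×10^-34 = 1.79×10^16 Hz.

f = 1.79×10^16 Hz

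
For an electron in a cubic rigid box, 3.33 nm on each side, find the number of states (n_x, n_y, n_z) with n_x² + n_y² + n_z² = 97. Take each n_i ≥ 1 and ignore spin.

degeneracy = 3

The level has n_x² + n_y² + n_z² = 97. The ordered positive-integer solutions are (5, 6, 6), (6, 5, 6), (6, 6, 5).
That gives 3 states.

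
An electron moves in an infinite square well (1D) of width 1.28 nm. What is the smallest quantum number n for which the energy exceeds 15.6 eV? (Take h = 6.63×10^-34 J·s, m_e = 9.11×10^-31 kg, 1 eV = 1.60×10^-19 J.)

n = 9

E_1 = h²/(8m_eL²) = 3.681×10^-20 J = 0.2301 eV.
Need n² > 15.6/0.2301 = 67.80, i.e. n > 8.234.
The smallest integer satisfying this is n = 9.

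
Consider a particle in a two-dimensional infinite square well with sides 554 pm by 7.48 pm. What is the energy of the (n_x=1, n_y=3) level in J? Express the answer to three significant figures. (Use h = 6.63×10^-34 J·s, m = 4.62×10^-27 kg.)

For a 2D rectangular well E = (h²/8m)·Σ n_i²/L_i² = (6.63×10^-34)²/(8·4.62×10^-27) · [1²/(554 pm)² + 3²/(7.48 pm)²].
Evaluating gives E = 1.91×10^-18 J.

E = 1.91×10^-18 J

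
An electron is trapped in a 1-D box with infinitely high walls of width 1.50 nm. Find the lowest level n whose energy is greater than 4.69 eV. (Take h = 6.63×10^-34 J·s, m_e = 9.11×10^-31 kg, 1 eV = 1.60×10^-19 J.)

E_1 = h²/(8m_eL²) = 2.681×10^-20 J = 0.1676 eV.
Need n² > 4.69/0.1676 = 27.98, i.e. n > 5.290.
The smallest integer satisfying this is n = 6.

n = 6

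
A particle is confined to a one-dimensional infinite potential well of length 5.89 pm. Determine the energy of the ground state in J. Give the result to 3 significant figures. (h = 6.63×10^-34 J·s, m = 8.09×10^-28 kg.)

For an infinite well E_n = n²h²/(8mL²), so E_1 = h²/(8mL²) = (6.63×10^-34)²/(8·8.09×10^-28·(5.89×10^-12 m)²) = 1.958×10^-18 J.

E_1 = 1.96×10^-18 J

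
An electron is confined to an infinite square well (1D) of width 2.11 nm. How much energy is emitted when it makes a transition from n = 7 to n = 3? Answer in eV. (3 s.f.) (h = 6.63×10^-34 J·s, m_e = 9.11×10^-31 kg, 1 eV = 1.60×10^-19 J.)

E_1 = h²/(8m_eL²) = 1.355×10^-20 J.
|ΔE| = |7² − 3²|·E_1 = 40·1.355×10^-20 J = 5.420×10^-19 J = 3.39 eV.

|ΔE| = 3.39 eV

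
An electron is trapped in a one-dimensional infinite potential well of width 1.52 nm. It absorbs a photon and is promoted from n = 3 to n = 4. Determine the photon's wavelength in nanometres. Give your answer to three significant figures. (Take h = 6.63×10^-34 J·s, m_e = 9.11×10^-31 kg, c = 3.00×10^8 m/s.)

E_1 = h²/(8m_eL²) = 2.611×10^-20 J, so ΔE = (4² − 3²)E_1 = 1.828×10^-19 J.
λ = hc/ΔE = (6.63×10^-34·3.00×10^8)/1.828×10^-19 = 1.09×10^-6 m = 1.09×10^3 nm.

λ = 1.09×10^3 nm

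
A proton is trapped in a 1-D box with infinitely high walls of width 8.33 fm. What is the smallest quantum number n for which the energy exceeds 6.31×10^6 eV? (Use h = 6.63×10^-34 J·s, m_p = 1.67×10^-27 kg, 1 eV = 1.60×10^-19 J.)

E_1 = h²/(8m_pL²) = 4.742×10^-13 J = 2.964×10^6 eV.
Need n² > 6.31×10^6/2.964×10^6 = 2.129, i.e. n > 1.459.
The smallest integer satisfying this is n = 2.

n = 2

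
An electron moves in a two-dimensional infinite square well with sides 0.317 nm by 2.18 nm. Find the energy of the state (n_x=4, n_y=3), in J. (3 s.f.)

For a 2D rectangular well E = (h²/8m_e)·Σ n_i²/L_i² = (6.626×10^-34)²/(8·9.109×10^-31) · [4²/(0.317 nm)² + 3²/(2.18 nm)²].
Evaluating gives E = 9.71×10^-18 J.

E = 9.71×10^-18 J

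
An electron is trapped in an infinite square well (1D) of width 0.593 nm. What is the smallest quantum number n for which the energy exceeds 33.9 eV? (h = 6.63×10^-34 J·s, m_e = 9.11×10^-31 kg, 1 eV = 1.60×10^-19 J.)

n = 6

E_1 = h²/(8m_eL²) = 1.715×10^-19 J = 1.072 eV.
Need n² > 33.9/1.072 = 31.62, i.e. n > 5.623.
The smallest integer satisfying this is n = 6.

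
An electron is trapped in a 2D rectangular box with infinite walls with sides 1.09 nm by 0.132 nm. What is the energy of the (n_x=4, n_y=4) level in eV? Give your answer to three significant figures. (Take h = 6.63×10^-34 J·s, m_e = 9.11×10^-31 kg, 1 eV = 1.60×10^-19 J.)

E = 351 eV

For a 2D rectangular well E = (h²/8m_e)·Σ n_i²/L_i² = (6.63×10^-34)²/(8·9.11×10^-31) · [4²/(1.09 nm)² + 4²/(0.132 nm)²].
Evaluating gives E = 5.620×10^-17 J = 351 eV.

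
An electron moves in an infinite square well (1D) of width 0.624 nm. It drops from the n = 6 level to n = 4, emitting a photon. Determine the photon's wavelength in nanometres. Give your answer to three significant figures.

λ = 64.2 nm

E_1 = h²/(8m_eL²) = 1.547×10^-19 J, so ΔE = (6² − 4²)E_1 = 3.094×10^-18 J.
λ = hc/ΔE = (6.626×10^-34·2.998×10^8)/3.094×10^-18 = 6.42×10^-8 m = 64.2 nm.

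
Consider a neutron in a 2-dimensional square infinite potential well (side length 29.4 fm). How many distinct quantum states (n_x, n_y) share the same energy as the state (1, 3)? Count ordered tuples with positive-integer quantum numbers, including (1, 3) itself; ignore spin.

degeneracy = 2

The level has n_x² + n_y² = 10. The ordered positive-integer solutions are (1, 3), (3, 1).
That gives 2 states.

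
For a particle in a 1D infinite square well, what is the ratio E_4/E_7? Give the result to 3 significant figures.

E_n ∝ n², so E_4/E_7 = 4²/7² = 16/49 = 0.327.

0.327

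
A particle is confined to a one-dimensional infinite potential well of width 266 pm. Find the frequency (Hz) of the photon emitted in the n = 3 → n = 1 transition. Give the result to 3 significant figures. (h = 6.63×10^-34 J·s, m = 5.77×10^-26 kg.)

E_1 = h²/(8mL²) = 1.346×10^-23 J and ΔE = (3² − 1²)E_1 = 1.077×10^-22 J.
f = ΔE/h = 1.077×10^-22/6.63×10^-34 = 1.62×10^11 Hz.

f = 1.62×10^11 Hz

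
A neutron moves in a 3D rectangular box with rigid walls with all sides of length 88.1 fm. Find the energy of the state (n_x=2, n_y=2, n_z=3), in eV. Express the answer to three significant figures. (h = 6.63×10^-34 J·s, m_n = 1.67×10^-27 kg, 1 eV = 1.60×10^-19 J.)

E = 4.50×10^5 eV

For a 3D rectangular well E = (h²/8m_n)·Σ n_i²/L_i² = (6.63×10^-34)²/(8·1.67×10^-27) · [2²/(88.1 fm)² + 2²/(88.1 fm)² + 3²/(88.1 fm)²].
Evaluating gives E = 7.206×10^-14 J = 4.50×10^5 eV.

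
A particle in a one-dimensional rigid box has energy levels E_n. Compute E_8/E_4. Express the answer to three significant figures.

4.00

E_n ∝ n², so E_8/E_4 = 8²/4² = 64/16 = 4.00.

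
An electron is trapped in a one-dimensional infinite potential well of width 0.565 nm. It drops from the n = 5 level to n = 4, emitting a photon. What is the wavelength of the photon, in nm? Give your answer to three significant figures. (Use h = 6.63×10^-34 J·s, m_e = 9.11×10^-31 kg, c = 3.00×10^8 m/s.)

λ = 117 nm

E_1 = h²/(8m_eL²) = 1.889×10^-19 J, so ΔE = (5² − 4²)E_1 = 1.700×10^-18 J.
λ = hc/ΔE = (6.63×10^-34·3.00×10^8)/1.700×10^-18 = 1.17×10^-7 m = 117 nm.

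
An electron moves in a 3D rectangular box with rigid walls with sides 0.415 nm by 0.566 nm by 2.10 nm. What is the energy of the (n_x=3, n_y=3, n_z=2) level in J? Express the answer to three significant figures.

For a 3D rectangular well E = (h²/8m_e)·Σ n_i²/L_i² = (6.626×10^-34)²/(8·9.109×10^-31) · [3²/(0.415 nm)² + 3²/(0.566 nm)² + 2²/(2.10 nm)²].
Evaluating gives E = 4.90×10^-18 J.

E = 4.90×10^-18 J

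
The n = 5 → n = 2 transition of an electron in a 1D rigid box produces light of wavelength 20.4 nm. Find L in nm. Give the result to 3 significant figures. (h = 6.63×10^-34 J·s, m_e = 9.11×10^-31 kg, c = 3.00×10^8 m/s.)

L = 0.360 nm

The photon carries ΔE = hc/λ = 6.63×10^-34·3.00×10^8/2.04×10^-8 m = 9.750×10^-18 J.
Since ΔE = (5² − 2²)E_1, E_1 = 4.643×10^-19 J, and L = h/√(8m_eE_1) = 3.60×10^-10 m = 0.360 nm.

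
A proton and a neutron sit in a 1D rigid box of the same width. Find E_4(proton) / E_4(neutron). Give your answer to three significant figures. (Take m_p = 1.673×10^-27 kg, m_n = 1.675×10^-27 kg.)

E_n ∝ 1/m at fixed n and L, so the ratio is m_n/m_p = 1.675×10^-27/1.673×10^-27 = 1.00.

1.00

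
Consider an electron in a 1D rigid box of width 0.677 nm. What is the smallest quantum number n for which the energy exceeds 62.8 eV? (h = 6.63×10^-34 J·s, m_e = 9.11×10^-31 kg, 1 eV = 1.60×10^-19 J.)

E_1 = h²/(8m_eL²) = 1.316×10^-19 J = 0.8225 eV.
Need n² > 62.8/0.8225 = 76.35, i.e. n > 8.738.
The smallest integer satisfying this is n = 9.

n = 9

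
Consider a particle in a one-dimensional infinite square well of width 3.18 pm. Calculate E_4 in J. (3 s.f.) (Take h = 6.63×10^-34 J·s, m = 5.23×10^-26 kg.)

E_4 = 1.66×10^-18 J

For an infinite well E_n = n²h²/(8mL²), so E_1 = h²/(8mL²) = (6.63×10^-34)²/(8·5.23×10^-26·(3.18×10^-12 m)²) = 1.039×10^-19 J.
Then E_4 = 4²·E_1 = 16·1.039×10^-19 J = 1.66×10^-18 J.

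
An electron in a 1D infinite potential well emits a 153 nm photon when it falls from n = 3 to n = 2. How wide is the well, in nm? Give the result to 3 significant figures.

The photon carries ΔE = hc/λ = 6.626×10^-34·2.998×10^8/1.53×10^-7 m = 1.298×10^-18 J.
Since ΔE = (3² − 2²)E_1, E_1 = 2.596×10^-19 J, and L = h/√(8m_eE_1) = 4.82×10^-10 m = 0.482 nm.

L = 0.482 nm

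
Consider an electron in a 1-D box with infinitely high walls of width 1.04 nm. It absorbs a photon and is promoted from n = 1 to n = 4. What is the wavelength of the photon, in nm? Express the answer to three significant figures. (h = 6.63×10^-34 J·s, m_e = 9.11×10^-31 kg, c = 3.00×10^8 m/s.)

E_1 = h²/(8m_eL²) = 5.576×10^-20 J, so ΔE = (4² − 1²)E_1 = 8.364×10^-19 J.
λ = hc/ΔE = (6.63×10^-34·3.00×10^8)/8.364×10^-19 = 2.38×10^-7 m = 238 nm.

λ = 238 nm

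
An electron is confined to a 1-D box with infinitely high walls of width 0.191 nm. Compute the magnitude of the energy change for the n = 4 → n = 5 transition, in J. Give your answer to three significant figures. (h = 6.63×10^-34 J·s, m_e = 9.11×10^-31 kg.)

|ΔE| = 1.49×10^-17 J

E_1 = h²/(8m_eL²) = 1.653×10^-18 J.
|ΔE| = |4² − 5²|·E_1 = 9·1.653×10^-18 J = 1.49×10^-17 J.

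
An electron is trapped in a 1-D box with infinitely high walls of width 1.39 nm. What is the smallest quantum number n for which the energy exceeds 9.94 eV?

n = 8

E_1 = h²/(8m_eL²) = 3.118×10^-20 J = 0.1946 eV.
Need n² > 9.94/0.1946 = 51.08, i.e. n > 7.147.
The smallest integer satisfying this is n = 8.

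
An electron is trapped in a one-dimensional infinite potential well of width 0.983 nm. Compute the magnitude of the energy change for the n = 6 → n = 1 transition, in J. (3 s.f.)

|ΔE| = 2.18×10^-18 J

E_1 = h²/(8m_eL²) = 6.235×10^-20 J.
|ΔE| = |6² − 1²|·E_1 = 35·6.235×10^-20 J = 2.18×10^-18 J.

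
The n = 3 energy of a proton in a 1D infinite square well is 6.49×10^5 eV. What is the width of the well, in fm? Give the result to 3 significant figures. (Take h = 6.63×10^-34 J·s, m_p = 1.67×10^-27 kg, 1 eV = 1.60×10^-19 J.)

L = 53.4 fm

From E_n = n²h²/(8m_pL²), L = n·h/√(8m_pE_n).
E_3 = 6.49×10^5 eV = 1.038×10^-13 J, so L = 3·6.63×10^-34/√(8·1.67×10^-27·1.038×10^-13) = 5.34×10^-14 m = 53.4 fm.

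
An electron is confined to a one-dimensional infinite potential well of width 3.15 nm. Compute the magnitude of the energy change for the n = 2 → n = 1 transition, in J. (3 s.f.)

E_1 = h²/(8m_eL²) = 6.072×10^-21 J.
|ΔE| = |2² − 1²|·E_1 = 3·6.072×10^-21 J = 1.82×10^-20 J.

|ΔE| = 1.82×10^-20 J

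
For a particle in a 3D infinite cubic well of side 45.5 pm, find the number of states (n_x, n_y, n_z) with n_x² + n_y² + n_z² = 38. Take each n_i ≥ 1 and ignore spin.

degeneracy = 9

The level has n_x² + n_y² + n_z² = 38. The ordered positive-integer solutions are (1, 1, 6), (1, 6, 1), (2, 3, 5), (2, 5, 3), (3, 2, 5), (3, 5, 2), (5, 2, 3), (5, 3, 2), (6, 1, 1).
That gives 9 states.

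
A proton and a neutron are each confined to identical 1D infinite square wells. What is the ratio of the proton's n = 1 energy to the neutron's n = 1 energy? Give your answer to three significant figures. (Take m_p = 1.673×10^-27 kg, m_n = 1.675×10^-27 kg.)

E_n ∝ 1/m at fixed n and L, so the ratio is m_n/m_p = 1.675×10^-27/1.673×10^-27 = 1.00.

1.00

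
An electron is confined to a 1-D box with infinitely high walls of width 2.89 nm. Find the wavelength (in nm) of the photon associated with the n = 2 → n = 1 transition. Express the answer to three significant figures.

λ = 9.18×10^3 nm

E_1 = h²/(8m_eL²) = 7.214×10^-21 J, so ΔE = (2² − 1²)E_1 = 2.164×10^-20 J.
λ = hc/ΔE = (6.626×10^-34·2.998×10^8)/2.164×10^-20 = 9.18×10^-6 m = 9.18×10^3 nm.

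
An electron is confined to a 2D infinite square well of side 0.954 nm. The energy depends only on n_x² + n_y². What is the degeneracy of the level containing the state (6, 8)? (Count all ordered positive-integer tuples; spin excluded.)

degeneracy = 2

The level has n_x² + n_y² = 100. The ordered positive-integer solutions are (6, 8), (8, 6).
That gives 2 states.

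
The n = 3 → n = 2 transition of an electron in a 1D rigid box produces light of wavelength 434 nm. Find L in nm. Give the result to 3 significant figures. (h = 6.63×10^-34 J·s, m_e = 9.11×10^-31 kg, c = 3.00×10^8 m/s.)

L = 0.811 nm

The photon carries ΔE = hc/λ = 6.63×10^-34·3.00×10^8/4.34×10^-7 m = 4.583×10^-19 J.
Since ΔE = (3² − 2²)E_1, E_1 = 9.166×10^-20 J, and L = h/√(8m_eE_1) = 8.11×10^-10 m = 0.811 nm.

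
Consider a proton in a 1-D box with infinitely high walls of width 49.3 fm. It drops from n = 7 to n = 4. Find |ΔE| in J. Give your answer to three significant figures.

|ΔE| = 4.45×10^-13 J

E_1 = h²/(8m_pL²) = 1.350×10^-14 J.
|ΔE| = |7² − 4²|·E_1 = 33·1.350×10^-14 J = 4.45×10^-13 J.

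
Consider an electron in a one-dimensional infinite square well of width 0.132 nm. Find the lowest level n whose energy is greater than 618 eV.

n = 6

E_1 = h²/(8m_eL²) = 3.458×10^-18 J = 21.59 eV.
Need n² > 618/21.59 = 28.62, i.e. n > 5.350.
The smallest integer satisfying this is n = 6.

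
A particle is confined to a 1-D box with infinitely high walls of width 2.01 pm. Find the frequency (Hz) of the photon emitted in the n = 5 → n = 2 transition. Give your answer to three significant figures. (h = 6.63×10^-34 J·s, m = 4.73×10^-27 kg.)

f = 9.11×10^16 Hz

E_1 = h²/(8mL²) = 2.875×10^-18 J and ΔE = (5² − 2²)E_1 = 6.038×10^-17 J.
f = ΔE/h = 6.038×10^-17/6.63×10^-34 = 9.11×10^16 Hz.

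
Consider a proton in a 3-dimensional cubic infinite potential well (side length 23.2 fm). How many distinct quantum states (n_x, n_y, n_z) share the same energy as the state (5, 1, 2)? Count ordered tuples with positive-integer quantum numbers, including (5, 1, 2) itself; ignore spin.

degeneracy = 6

The level has n_x² + n_y² + n_z² = 30. The ordered positive-integer solutions are (1, 2, 5), (1, 5, 2), (2, 1, 5), (2, 5, 1), (5, 1, 2), (5, 2, 1).
That gives 6 states.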